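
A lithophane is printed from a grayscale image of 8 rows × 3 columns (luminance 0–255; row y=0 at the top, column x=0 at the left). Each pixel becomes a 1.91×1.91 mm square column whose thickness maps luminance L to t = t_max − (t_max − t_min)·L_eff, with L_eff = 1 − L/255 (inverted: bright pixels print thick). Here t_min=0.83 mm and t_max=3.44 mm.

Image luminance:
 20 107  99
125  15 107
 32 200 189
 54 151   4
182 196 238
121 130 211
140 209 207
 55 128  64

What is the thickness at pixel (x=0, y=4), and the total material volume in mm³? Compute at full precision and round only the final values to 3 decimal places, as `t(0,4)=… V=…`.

span = t_max - t_min = 3.44 - 0.83 = 2.610
L(0,4) = 182, L_eff = 1 - 182/255 = 0.286275 (inverted)
t(0,4) = 3.44 - 2.610·0.286275 = 2.693
Σt over all 8·3 pixels = 107232/2125 ≈ 50.4621176
V = pitch²·Σt = 1.91²·107232/2125 = 184.091

t(0,4)=2.693 V=184.091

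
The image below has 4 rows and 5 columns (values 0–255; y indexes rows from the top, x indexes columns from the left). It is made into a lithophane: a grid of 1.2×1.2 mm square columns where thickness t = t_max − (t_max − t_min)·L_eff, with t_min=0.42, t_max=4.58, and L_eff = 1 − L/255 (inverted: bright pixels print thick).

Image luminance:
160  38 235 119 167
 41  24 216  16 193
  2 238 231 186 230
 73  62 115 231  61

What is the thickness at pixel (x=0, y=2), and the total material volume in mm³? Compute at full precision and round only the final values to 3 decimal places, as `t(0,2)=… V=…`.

t(0,2)=0.453 V=74.067

span = t_max - t_min = 4.58 - 0.42 = 4.160
L(0,2) = 2, L_eff = 1 - 2/255 = 0.992157 (inverted)
t(0,2) = 4.58 - 4.160·0.992157 = 0.453
Σt over all 4·5 pixels = 327902/6375 ≈ 51.4356078
V = pitch²·Σt = 1.2²·327902/6375 = 74.067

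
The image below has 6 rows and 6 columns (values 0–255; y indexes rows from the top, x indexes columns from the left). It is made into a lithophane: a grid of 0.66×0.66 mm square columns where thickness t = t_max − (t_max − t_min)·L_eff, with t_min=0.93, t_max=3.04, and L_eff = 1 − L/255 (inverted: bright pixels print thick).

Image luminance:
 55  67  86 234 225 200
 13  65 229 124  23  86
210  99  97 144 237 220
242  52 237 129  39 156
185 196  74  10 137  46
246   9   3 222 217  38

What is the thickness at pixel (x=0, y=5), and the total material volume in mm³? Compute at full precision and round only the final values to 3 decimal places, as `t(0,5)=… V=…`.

span = t_max - t_min = 3.04 - 0.93 = 2.110
L(0,5) = 246, L_eff = 1 - 246/255 = 0.035294 (inverted)
t(0,5) = 3.04 - 2.110·0.035294 = 2.966
Σt over all 6·6 pixels = 458828/6375 ≈ 71.9730196
V = pitch²·Σt = 0.66²·458828/6375 = 31.351

t(0,5)=2.966 V=31.351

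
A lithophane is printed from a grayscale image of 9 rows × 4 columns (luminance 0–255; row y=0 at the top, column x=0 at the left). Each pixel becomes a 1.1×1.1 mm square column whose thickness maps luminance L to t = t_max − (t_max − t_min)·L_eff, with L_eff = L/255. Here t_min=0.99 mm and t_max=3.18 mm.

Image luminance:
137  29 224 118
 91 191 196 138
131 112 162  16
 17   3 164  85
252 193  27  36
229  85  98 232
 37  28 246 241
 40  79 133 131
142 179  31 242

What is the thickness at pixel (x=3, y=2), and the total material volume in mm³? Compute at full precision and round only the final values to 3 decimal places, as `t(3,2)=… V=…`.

span = t_max - t_min = 3.18 - 0.99 = 2.190
L(3,2) = 16, L_eff = 16/255 = 0.062745
t(3,2) = 3.18 - 2.190·0.062745 = 3.043
Σt over all 9·4 pixels = 128989/1700 ≈ 75.8758824
V = pitch²·Σt = 1.1²·128989/1700 = 91.810

t(3,2)=3.043 V=91.810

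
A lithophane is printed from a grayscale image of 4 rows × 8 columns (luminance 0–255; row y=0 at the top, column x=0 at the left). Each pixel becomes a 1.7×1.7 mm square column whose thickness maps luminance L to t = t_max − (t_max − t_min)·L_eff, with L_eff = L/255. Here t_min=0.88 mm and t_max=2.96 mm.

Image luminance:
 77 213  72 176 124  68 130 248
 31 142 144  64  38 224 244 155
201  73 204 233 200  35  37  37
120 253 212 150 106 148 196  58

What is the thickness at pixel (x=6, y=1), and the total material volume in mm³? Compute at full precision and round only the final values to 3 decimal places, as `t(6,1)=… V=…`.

span = t_max - t_min = 2.96 - 0.88 = 2.080
L(6,1) = 244, L_eff = 244/255 = 0.956863
t(6,1) = 2.96 - 2.080·0.956863 = 0.970
Σt over all 4·8 pixels = 124788/2125 ≈ 58.7237647
V = pitch²·Σt = 1.7²·124788/2125 = 169.712

t(6,1)=0.970 V=169.712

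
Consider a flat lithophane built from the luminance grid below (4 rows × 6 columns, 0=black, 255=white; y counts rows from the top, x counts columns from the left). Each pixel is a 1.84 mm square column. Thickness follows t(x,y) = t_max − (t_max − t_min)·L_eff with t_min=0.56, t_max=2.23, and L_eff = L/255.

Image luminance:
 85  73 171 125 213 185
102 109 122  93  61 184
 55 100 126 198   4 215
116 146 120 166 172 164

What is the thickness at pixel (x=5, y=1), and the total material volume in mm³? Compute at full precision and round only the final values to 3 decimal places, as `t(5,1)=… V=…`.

span = t_max - t_min = 2.23 - 0.56 = 1.670
L(5,1) = 184, L_eff = 184/255 = 0.721569
t(5,1) = 2.23 - 1.670·0.721569 = 1.025
Σt over all 4·6 pixels = 11283/340 ≈ 33.1852941
V = pitch²·Σt = 1.84²·11283/340 = 112.352

t(5,1)=1.025 V=112.352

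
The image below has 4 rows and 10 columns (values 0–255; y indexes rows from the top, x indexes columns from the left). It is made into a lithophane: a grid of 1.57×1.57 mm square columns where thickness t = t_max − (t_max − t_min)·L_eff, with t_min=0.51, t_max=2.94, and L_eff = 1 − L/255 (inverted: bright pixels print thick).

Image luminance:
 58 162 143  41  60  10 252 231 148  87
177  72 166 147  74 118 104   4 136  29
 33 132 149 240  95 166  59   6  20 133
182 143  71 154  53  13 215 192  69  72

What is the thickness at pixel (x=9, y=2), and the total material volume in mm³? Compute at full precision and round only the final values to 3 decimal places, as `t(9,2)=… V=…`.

t(9,2)=1.777 V=154.012

span = t_max - t_min = 2.94 - 0.51 = 2.430
L(9,2) = 133, L_eff = 1 - 133/255 = 0.478431 (inverted)
t(9,2) = 2.94 - 2.430·0.478431 = 1.777
Σt over all 4·10 pixels = 132774/2125 ≈ 62.4818824
V = pitch²·Σt = 1.57²·132774/2125 = 154.012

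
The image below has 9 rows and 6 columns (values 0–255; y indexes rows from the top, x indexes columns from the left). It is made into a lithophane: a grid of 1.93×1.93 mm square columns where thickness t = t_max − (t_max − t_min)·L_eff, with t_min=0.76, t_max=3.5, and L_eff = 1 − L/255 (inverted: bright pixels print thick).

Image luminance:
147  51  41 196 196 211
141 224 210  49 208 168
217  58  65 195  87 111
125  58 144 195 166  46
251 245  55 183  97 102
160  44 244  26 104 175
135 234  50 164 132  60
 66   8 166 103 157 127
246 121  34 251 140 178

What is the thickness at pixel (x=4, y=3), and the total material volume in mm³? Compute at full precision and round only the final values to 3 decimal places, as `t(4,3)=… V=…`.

t(4,3)=2.544 V=447.730

span = t_max - t_min = 3.5 - 0.76 = 2.740
L(4,3) = 166, L_eff = 1 - 166/255 = 0.349020 (inverted)
t(4,3) = 3.5 - 2.740·0.349020 = 2.544
Σt over all 9·6 pixels = 1532539/12750 ≈ 120.1991373
V = pitch²·Σt = 1.93²·1532539/12750 = 447.730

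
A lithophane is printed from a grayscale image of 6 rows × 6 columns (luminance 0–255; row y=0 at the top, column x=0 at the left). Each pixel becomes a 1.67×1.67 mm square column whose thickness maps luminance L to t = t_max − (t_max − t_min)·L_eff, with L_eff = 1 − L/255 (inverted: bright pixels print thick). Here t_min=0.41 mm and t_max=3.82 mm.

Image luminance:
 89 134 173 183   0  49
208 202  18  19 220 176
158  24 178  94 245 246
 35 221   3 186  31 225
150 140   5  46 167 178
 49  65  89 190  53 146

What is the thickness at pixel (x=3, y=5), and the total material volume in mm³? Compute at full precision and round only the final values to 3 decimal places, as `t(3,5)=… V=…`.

span = t_max - t_min = 3.82 - 0.41 = 3.410
L(3,5) = 190, L_eff = 1 - 190/255 = 0.254902 (inverted)
t(3,5) = 3.82 - 3.410·0.254902 = 2.951
Σt over all 6·6 pixels = 25001/340 ≈ 73.5323529
V = pitch²·Σt = 1.67²·25001/340 = 205.074

t(3,5)=2.951 V=205.074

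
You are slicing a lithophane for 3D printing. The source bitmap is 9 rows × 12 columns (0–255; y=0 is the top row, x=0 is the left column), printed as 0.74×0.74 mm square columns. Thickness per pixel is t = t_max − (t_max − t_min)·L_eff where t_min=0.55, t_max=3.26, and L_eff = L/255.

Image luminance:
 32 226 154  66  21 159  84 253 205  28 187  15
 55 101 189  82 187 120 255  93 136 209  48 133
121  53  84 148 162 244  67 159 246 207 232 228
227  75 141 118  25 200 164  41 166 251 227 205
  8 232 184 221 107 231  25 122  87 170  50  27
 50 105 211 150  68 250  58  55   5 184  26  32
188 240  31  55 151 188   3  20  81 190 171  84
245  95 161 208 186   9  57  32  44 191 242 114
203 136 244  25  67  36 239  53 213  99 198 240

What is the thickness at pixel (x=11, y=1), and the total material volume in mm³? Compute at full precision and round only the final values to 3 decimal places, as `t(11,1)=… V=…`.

span = t_max - t_min = 3.26 - 0.55 = 2.710
L(11,1) = 133, L_eff = 133/255 = 0.521569
t(11,1) = 3.26 - 2.710·0.521569 = 1.847
Σt over all 9·12 pixels = 853799/4250 ≈ 200.8938824
V = pitch²·Σt = 0.74²·853799/4250 = 110.009

t(11,1)=1.847 V=110.009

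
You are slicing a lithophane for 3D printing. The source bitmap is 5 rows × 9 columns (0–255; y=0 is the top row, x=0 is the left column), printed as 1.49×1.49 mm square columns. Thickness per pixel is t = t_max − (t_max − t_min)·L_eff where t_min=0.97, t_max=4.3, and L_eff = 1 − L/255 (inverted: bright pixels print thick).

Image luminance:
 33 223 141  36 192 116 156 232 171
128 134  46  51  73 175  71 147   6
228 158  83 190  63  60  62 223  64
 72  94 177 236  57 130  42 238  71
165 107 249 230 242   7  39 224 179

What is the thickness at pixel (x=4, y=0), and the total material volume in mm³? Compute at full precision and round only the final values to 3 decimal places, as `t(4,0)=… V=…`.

t(4,0)=3.477 V=265.669

span = t_max - t_min = 4.3 - 0.97 = 3.330
L(4,0) = 192, L_eff = 1 - 192/255 = 0.247059 (inverted)
t(4,0) = 4.3 - 3.330·0.247059 = 3.477
Σt over all 5·9 pixels = 254289/2125 ≈ 119.6654118
V = pitch²·Σt = 1.49²·254289/2125 = 265.669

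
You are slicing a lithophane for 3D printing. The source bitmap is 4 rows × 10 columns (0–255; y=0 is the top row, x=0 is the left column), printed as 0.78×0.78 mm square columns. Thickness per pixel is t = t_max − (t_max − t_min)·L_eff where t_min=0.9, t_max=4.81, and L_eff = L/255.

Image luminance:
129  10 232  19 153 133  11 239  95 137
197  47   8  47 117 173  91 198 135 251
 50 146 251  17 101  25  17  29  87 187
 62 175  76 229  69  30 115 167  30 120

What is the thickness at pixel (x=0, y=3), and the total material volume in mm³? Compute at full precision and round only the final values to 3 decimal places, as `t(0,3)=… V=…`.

span = t_max - t_min = 4.81 - 0.9 = 3.910
L(0,3) = 62, L_eff = 62/255 = 0.243137
t(0,3) = 4.81 - 3.910·0.243137 = 3.859
Σt over all 4·10 pixels = 37457/300 ≈ 124.8566667
V = pitch²·Σt = 0.78²·37457/300 = 75.963

t(0,3)=3.859 V=75.963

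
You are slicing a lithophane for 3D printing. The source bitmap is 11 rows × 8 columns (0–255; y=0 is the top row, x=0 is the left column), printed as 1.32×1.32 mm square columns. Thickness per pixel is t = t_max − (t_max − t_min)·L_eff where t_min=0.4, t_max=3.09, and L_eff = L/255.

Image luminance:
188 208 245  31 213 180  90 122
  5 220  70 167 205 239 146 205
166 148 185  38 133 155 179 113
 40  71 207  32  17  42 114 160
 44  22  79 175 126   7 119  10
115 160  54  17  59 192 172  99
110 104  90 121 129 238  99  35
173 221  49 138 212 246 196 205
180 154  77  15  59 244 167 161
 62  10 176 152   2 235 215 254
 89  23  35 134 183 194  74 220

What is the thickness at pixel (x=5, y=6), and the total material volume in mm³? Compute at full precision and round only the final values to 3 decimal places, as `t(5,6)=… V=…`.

t(5,6)=0.579 V=266.736

span = t_max - t_min = 3.09 - 0.4 = 2.690
L(5,6) = 238, L_eff = 238/255 = 0.933333
t(5,6) = 3.09 - 2.690·0.933333 = 0.579
Σt over all 11·8 pixels = 52049/340 ≈ 153.0852941
V = pitch²·Σt = 1.32²·52049/340 = 266.736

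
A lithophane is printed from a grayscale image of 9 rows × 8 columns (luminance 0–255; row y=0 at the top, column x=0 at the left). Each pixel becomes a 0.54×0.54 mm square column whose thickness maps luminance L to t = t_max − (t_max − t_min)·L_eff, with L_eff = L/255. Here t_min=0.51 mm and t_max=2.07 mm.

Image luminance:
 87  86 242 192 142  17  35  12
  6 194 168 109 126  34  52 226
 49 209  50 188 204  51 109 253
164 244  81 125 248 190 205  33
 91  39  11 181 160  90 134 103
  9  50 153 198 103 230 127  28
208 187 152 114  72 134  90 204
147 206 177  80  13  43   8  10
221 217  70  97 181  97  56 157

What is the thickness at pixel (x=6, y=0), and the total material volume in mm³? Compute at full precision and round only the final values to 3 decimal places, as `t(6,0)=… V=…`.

span = t_max - t_min = 2.07 - 0.51 = 1.560
L(6,0) = 35, L_eff = 35/255 = 0.137255
t(6,0) = 2.07 - 1.560·0.137255 = 1.856
Σt over all 9·8 pixels = 202583/2125 ≈ 95.3331765
V = pitch²·Σt = 0.54²·202583/2125 = 27.799

t(6,0)=1.856 V=27.799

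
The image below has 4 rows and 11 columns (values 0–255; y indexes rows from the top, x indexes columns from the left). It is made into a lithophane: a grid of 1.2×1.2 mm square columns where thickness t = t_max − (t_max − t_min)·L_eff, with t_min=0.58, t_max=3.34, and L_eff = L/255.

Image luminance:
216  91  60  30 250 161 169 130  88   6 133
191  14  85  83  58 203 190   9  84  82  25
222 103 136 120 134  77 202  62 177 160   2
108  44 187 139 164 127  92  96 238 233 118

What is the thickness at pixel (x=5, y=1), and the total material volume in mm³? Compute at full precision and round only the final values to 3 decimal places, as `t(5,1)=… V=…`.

t(5,1)=1.143 V=129.033

span = t_max - t_min = 3.34 - 0.58 = 2.760
L(5,1) = 203, L_eff = 203/255 = 0.796078
t(5,1) = 3.34 - 2.760·0.796078 = 1.143
Σt over all 4·11 pixels = 190413/2125 ≈ 89.6061176
V = pitch²·Σt = 1.2²·190413/2125 = 129.033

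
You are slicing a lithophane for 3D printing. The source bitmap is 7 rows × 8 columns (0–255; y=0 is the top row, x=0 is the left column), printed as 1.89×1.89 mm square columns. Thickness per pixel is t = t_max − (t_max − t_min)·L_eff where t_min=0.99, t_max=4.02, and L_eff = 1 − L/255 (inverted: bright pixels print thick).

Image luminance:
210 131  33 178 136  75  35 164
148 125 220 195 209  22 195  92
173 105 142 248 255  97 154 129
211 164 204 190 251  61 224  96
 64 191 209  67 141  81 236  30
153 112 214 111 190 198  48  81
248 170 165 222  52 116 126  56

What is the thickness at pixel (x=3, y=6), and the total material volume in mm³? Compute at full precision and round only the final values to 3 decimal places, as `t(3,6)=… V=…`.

t(3,6)=3.628 V=544.091

span = t_max - t_min = 4.02 - 0.99 = 3.030
L(3,6) = 222, L_eff = 1 - 222/255 = 0.129412 (inverted)
t(3,6) = 4.02 - 3.030·0.129412 = 3.628
Σt over all 7·8 pixels = 1294693/8500 ≈ 152.3168235
V = pitch²·Σt = 1.89²·1294693/8500 = 544.091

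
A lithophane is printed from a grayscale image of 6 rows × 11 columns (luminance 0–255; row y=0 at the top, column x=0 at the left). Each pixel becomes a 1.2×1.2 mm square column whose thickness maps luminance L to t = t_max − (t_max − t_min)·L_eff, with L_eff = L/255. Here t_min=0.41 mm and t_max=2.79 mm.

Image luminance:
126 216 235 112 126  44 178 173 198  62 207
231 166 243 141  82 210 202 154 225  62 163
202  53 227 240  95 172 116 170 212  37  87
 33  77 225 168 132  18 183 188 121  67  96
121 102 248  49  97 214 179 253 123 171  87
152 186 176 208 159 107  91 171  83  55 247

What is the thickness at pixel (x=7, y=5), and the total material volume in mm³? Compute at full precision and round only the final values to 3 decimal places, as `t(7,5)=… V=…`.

t(7,5)=1.194 V=134.068

span = t_max - t_min = 2.79 - 0.41 = 2.380
L(7,5) = 171, L_eff = 171/255 = 0.670588
t(7,5) = 2.79 - 2.380·0.670588 = 1.194
Σt over all 6·11 pixels = 69827/750 ≈ 93.1026667
V = pitch²·Σt = 1.2²·69827/750 = 134.068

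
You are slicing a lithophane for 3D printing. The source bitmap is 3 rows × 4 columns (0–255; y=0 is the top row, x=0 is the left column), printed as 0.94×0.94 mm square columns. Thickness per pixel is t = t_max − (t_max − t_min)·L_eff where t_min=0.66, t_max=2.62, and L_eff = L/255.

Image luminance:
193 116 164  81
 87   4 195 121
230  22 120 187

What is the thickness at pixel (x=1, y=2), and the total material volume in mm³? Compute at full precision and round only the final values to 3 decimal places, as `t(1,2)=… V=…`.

t(1,2)=2.451 V=17.457

span = t_max - t_min = 2.62 - 0.66 = 1.960
L(1,2) = 22, L_eff = 22/255 = 0.086275
t(1,2) = 2.62 - 1.960·0.086275 = 2.451
Σt over all 3·4 pixels = 5038/255 ≈ 19.7568627
V = pitch²·Σt = 0.94²·5038/255 = 17.457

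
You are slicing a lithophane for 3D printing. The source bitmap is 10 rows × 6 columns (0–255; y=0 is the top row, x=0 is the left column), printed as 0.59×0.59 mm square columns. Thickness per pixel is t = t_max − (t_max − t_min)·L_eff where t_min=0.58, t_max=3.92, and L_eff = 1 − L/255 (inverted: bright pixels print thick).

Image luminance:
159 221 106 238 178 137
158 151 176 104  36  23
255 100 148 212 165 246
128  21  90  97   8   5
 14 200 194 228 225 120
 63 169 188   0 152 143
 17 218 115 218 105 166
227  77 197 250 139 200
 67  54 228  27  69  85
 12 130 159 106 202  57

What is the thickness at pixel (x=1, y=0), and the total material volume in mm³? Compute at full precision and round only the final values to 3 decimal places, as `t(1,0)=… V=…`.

span = t_max - t_min = 3.92 - 0.58 = 3.340
L(1,0) = 221, L_eff = 1 - 221/255 = 0.133333 (inverted)
t(1,0) = 3.92 - 3.340·0.133333 = 3.475
Σt over all 10·6 pixels = 592287/4250 ≈ 139.3616471
V = pitch²·Σt = 0.59²·592287/4250 = 48.512

t(1,0)=3.475 V=48.512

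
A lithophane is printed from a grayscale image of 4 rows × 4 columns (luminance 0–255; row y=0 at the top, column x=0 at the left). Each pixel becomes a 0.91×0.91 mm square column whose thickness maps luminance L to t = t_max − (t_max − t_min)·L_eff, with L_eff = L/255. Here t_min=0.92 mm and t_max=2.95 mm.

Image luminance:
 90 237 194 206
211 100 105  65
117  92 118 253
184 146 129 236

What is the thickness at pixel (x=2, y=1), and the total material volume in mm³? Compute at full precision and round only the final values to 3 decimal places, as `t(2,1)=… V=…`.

span = t_max - t_min = 2.95 - 0.92 = 2.030
L(2,1) = 105, L_eff = 105/255 = 0.411765
t(2,1) = 2.95 - 2.030·0.411765 = 2.114
Σt over all 4·4 pixels = 699551/25500 ≈ 27.4333725
V = pitch²·Σt = 0.91²·699551/25500 = 22.718

t(2,1)=2.114 V=22.718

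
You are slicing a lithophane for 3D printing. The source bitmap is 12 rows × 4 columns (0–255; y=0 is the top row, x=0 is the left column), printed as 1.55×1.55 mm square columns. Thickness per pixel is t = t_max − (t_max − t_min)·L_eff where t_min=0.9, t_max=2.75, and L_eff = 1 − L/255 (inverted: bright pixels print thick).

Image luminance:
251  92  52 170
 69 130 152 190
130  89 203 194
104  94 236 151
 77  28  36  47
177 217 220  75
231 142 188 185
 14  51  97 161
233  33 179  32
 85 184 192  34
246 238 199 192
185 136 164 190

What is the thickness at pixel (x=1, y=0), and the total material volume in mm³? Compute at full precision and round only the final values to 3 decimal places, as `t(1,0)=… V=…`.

span = t_max - t_min = 2.75 - 0.9 = 1.850
L(1,0) = 92, L_eff = 1 - 92/255 = 0.639216 (inverted)
t(1,0) = 2.75 - 1.850·0.639216 = 1.567
Σt over all 12·4 pixels = 94199/1020 ≈ 92.3519608
V = pitch²·Σt = 1.55²·94199/1020 = 221.876

t(1,0)=1.567 V=221.876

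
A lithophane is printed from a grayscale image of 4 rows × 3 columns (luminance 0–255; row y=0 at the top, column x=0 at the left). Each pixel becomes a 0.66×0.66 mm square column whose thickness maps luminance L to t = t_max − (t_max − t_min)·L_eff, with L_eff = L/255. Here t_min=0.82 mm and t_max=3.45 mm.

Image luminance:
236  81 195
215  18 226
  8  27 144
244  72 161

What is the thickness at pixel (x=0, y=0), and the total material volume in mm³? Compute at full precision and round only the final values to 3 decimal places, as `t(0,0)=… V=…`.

span = t_max - t_min = 3.45 - 0.82 = 2.630
L(0,0) = 236, L_eff = 236/255 = 0.925490
t(0,0) = 3.45 - 2.630·0.925490 = 1.016
Σt over all 4·3 pixels = 627799/25500 ≈ 24.6195686
V = pitch²·Σt = 0.66²·627799/25500 = 10.724

t(0,0)=1.016 V=10.724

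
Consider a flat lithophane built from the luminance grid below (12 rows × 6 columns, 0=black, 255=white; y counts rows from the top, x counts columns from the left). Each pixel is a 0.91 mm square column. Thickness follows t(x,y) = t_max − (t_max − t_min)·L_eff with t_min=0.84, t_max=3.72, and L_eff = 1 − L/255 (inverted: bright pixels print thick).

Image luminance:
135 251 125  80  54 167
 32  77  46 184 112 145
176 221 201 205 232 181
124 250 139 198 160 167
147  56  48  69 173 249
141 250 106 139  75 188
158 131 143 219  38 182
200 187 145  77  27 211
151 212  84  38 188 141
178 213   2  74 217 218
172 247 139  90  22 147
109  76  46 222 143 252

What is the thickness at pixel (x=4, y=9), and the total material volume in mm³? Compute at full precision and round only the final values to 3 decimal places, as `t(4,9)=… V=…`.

span = t_max - t_min = 3.72 - 0.84 = 2.880
L(4,9) = 217, L_eff = 1 - 217/255 = 0.149020 (inverted)
t(4,9) = 3.72 - 2.880·0.149020 = 3.291
Σt over all 12·6 pixels = 378168/2125 ≈ 177.9614118
V = pitch²·Σt = 0.91²·378168/2125 = 147.370

t(4,9)=3.291 V=147.370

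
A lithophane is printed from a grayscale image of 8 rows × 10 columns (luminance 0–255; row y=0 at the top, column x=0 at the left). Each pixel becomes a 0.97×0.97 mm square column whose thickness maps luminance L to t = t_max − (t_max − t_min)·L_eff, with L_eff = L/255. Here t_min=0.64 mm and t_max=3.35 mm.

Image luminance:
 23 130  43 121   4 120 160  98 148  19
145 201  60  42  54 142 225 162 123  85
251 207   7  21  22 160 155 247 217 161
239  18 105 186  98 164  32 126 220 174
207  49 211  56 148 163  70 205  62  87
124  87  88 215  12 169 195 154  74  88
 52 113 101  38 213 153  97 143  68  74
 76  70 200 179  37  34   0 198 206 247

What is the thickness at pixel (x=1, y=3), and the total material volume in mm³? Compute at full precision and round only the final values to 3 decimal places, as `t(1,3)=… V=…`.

span = t_max - t_min = 3.35 - 0.64 = 2.710
L(1,3) = 18, L_eff = 18/255 = 0.070588
t(1,3) = 3.35 - 2.710·0.070588 = 3.159
Σt over all 8·10 pixels = 701877/4250 ≈ 165.1475294
V = pitch²·Σt = 0.97²·701877/4250 = 155.387

t(1,3)=3.159 V=155.387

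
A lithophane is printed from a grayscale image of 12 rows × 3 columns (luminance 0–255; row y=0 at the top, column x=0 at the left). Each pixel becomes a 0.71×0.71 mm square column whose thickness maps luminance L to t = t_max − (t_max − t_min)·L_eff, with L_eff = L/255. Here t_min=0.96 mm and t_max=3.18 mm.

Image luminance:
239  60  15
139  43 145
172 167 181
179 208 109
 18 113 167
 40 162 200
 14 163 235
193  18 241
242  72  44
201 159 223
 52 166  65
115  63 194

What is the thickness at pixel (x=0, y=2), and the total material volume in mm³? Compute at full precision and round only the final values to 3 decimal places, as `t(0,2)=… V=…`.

span = t_max - t_min = 3.18 - 0.96 = 2.220
L(0,2) = 172, L_eff = 172/255 = 0.674510
t(0,2) = 3.18 - 2.220·0.674510 = 1.683
Σt over all 12·3 pixels = 308311/4250 ≈ 72.5437647
V = pitch²·Σt = 0.71²·308311/4250 = 36.569

t(0,2)=1.683 V=36.569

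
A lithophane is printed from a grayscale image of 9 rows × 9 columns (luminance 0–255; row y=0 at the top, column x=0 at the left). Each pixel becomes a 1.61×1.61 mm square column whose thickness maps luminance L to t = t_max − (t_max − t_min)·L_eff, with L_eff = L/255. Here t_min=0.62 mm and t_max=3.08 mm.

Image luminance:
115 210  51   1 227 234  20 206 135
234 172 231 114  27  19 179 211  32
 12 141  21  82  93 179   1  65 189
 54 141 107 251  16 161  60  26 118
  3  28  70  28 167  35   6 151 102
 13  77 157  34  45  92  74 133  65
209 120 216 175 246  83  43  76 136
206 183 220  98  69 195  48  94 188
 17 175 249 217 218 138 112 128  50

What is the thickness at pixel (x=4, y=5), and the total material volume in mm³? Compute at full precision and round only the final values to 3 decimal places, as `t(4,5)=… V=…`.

t(4,5)=2.646 V=413.520

span = t_max - t_min = 3.08 - 0.62 = 2.460
L(4,5) = 45, L_eff = 45/255 = 0.176471
t(4,5) = 3.08 - 2.460·0.176471 = 2.646
Σt over all 9·9 pixels = 339003/2125 ≈ 159.5308235
V = pitch²·Σt = 1.61²·339003/2125 = 413.520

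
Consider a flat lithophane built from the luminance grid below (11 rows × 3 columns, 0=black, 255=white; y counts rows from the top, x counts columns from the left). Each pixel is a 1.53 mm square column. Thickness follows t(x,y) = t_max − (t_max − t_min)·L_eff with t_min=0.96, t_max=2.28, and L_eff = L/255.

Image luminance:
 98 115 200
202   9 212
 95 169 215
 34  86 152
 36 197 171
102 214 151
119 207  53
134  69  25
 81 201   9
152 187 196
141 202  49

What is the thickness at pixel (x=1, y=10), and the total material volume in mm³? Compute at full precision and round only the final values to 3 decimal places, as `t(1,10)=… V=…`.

span = t_max - t_min = 2.28 - 0.96 = 1.320
L(1,10) = 202, L_eff = 202/255 = 0.792157
t(1,10) = 2.28 - 1.320·0.792157 = 1.234
Σt over all 11·3 pixels = 112772/2125 ≈ 53.0691765
V = pitch²·Σt = 1.53²·112772/2125 = 124.230

t(1,10)=1.234 V=124.230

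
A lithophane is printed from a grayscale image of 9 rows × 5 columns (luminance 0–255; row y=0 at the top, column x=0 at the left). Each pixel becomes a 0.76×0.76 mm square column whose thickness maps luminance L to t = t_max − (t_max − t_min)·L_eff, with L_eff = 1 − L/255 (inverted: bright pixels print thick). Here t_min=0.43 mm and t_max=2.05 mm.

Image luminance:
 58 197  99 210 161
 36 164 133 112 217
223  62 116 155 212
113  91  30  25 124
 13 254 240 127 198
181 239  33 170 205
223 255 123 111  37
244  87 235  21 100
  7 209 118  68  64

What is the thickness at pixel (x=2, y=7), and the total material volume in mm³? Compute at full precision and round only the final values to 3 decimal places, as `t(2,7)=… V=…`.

span = t_max - t_min = 2.05 - 0.43 = 1.620
L(2,7) = 235, L_eff = 1 - 235/255 = 0.078431 (inverted)
t(2,7) = 2.05 - 1.620·0.078431 = 1.923
Σt over all 9·5 pixels = 3951/68 ≈ 58.1029412
V = pitch²·Σt = 0.76²·3951/68 = 33.560

t(2,7)=1.923 V=33.560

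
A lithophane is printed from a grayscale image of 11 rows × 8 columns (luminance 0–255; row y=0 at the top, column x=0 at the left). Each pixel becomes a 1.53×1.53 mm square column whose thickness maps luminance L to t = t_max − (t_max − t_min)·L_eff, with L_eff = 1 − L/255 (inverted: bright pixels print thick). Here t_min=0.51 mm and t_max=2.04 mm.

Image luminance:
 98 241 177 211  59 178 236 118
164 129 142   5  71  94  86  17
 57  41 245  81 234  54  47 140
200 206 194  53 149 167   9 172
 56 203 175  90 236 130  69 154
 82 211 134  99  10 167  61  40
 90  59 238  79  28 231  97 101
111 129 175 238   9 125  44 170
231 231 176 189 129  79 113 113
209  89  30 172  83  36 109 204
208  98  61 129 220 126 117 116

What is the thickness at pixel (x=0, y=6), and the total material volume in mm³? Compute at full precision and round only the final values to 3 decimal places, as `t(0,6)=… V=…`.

span = t_max - t_min = 2.04 - 0.51 = 1.530
L(0,6) = 90, L_eff = 1 - 90/255 = 0.647059 (inverted)
t(0,6) = 2.04 - 1.530·0.647059 = 1.050
Σt over all 11·8 pixels = 111.984
V = pitch²·Σt = 1.53²·111.984 = 262.143

t(0,6)=1.050 V=262.143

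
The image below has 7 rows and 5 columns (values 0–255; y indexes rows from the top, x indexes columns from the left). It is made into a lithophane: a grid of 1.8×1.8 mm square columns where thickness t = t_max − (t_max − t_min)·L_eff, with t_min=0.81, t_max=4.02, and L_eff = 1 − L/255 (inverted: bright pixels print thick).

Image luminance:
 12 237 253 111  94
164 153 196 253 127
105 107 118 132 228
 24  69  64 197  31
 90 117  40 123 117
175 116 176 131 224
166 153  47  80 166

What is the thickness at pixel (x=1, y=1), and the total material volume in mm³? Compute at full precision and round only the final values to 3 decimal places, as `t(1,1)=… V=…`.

t(1,1)=2.736 V=279.306

span = t_max - t_min = 4.02 - 0.81 = 3.210
L(1,1) = 153, L_eff = 1 - 153/255 = 0.400000 (inverted)
t(1,1) = 4.02 - 3.210·0.400000 = 2.736
Σt over all 7·5 pixels = 732747/8500 ≈ 86.2055294
V = pitch²·Σt = 1.8²·732747/8500 = 279.306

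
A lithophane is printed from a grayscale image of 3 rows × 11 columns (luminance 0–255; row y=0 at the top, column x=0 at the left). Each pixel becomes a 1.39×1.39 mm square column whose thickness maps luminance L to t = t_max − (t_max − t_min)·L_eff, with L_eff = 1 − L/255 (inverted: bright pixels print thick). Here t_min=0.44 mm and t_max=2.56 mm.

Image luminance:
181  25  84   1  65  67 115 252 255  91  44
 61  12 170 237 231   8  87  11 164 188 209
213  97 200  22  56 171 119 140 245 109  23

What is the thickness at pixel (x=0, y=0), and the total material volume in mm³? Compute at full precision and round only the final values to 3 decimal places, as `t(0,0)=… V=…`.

span = t_max - t_min = 2.56 - 0.44 = 2.120
L(0,0) = 181, L_eff = 1 - 181/255 = 0.290196 (inverted)
t(0,0) = 2.56 - 2.120·0.290196 = 1.945
Σt over all 3·11 pixels = 302074/6375 ≈ 47.3841569
V = pitch²·Σt = 1.39²·302074/6375 = 91.551

t(0,0)=1.945 V=91.551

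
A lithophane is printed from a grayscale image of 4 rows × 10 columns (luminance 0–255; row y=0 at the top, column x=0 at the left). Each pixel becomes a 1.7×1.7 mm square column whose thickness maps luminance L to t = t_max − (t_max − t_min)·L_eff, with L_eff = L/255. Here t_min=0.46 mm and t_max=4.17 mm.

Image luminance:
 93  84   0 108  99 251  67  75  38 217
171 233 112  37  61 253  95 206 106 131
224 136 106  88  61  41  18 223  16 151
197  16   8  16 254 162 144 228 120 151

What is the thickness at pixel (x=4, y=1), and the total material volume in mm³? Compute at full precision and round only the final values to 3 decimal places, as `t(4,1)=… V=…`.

t(4,1)=3.283 V=280.354

span = t_max - t_min = 4.17 - 0.46 = 3.710
L(4,1) = 61, L_eff = 61/255 = 0.239216
t(4,1) = 4.17 - 3.710·0.239216 = 3.283
Σt over all 4·10 pixels = 824571/8500 ≈ 97.0083529
V = pitch²·Σt = 1.7²·824571/8500 = 280.354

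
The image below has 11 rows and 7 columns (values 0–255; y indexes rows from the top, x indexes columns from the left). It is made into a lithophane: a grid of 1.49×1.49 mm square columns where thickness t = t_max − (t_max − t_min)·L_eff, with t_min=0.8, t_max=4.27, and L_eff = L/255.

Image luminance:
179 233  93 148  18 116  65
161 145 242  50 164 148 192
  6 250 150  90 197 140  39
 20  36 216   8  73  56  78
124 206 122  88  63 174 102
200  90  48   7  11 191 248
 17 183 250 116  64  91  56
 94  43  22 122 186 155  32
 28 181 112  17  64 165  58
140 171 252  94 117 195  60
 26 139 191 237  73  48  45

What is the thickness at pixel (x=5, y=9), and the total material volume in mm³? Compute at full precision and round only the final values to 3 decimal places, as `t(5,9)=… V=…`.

t(5,9)=1.616 V=463.155

span = t_max - t_min = 4.27 - 0.8 = 3.470
L(5,9) = 195, L_eff = 195/255 = 0.764706
t(5,9) = 4.27 - 3.470·0.764706 = 1.616
Σt over all 11·7 pixels = 1329947/6375 ≈ 208.6191373
V = pitch²·Σt = 1.49²·1329947/6375 = 463.155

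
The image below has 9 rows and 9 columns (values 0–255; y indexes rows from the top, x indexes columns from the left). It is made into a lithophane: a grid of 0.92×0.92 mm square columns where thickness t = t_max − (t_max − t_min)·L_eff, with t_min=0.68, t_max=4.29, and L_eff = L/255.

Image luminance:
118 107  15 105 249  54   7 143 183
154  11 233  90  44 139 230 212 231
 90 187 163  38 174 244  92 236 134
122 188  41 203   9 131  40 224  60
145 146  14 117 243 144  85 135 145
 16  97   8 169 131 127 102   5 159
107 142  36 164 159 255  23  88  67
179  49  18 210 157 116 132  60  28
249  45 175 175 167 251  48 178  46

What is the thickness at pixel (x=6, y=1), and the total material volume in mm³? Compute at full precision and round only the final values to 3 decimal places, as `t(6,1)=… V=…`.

span = t_max - t_min = 4.29 - 0.68 = 3.610
L(6,1) = 230, L_eff = 230/255 = 0.901961
t(6,1) = 4.29 - 3.610·0.901961 = 1.034
Σt over all 9·9 pixels = 154303/750 ≈ 205.7373333
V = pitch²·Σt = 0.92²·154303/750 = 174.136

t(6,1)=1.034 V=174.136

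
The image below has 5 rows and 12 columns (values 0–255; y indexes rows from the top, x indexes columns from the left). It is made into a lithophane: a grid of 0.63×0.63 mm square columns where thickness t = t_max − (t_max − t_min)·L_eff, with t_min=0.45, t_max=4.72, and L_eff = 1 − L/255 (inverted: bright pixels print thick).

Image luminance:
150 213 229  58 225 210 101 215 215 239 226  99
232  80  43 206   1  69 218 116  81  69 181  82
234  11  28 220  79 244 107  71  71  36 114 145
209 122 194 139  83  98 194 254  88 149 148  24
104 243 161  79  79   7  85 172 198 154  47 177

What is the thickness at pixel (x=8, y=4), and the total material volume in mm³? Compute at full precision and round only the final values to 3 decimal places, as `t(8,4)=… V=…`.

t(8,4)=3.766 V=64.723

span = t_max - t_min = 4.72 - 0.45 = 4.270
L(8,4) = 198, L_eff = 1 - 198/255 = 0.223529 (inverted)
t(8,4) = 4.72 - 4.270·0.223529 = 3.766
Σt over all 5·12 pixels = 122303/750 ≈ 163.0706667
V = pitch²·Σt = 0.63²·122303/750 = 64.723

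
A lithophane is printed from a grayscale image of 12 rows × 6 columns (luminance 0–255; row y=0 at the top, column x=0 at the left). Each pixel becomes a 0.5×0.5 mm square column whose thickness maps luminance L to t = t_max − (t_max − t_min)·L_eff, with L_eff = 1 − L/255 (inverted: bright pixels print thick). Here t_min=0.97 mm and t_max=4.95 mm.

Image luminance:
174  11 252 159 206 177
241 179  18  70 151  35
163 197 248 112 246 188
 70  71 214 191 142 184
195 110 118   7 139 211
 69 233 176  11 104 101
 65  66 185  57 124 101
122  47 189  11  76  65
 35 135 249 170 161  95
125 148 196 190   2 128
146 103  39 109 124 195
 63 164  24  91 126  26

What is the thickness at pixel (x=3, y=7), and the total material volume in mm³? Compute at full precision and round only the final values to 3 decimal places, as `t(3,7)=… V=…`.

span = t_max - t_min = 4.95 - 0.97 = 3.980
L(3,7) = 11, L_eff = 1 - 11/255 = 0.956863 (inverted)
t(3,7) = 4.95 - 3.980·0.956863 = 1.142
Σt over all 12·6 pixels = 541267/2550 ≈ 212.2615686
V = pitch²·Σt = 0.5²·541267/2550 = 53.065

t(3,7)=1.142 V=53.065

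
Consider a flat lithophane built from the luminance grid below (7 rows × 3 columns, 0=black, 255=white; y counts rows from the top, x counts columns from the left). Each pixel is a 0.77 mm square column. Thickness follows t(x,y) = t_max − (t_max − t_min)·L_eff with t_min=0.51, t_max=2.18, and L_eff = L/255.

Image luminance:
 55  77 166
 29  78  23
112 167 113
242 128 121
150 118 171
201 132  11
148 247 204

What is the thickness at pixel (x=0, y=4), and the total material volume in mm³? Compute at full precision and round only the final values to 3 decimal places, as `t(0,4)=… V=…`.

t(0,4)=1.198 V=16.686

span = t_max - t_min = 2.18 - 0.51 = 1.670
L(0,4) = 150, L_eff = 150/255 = 0.588235
t(0,4) = 2.18 - 1.670·0.588235 = 1.198
Σt over all 7·3 pixels = 717659/25500 ≈ 28.1434902
V = pitch²·Σt = 0.77²·717659/25500 = 16.686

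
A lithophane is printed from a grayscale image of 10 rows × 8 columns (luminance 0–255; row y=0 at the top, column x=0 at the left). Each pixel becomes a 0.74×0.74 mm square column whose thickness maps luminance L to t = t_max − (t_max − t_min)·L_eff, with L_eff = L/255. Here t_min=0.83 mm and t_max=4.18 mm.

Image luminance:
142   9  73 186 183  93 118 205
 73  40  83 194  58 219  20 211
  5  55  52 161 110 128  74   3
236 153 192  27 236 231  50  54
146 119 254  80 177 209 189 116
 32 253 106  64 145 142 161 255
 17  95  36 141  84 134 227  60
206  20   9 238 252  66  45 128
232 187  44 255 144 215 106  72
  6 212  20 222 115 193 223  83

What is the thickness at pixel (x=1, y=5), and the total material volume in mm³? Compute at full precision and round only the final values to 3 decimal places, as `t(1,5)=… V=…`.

t(1,5)=0.856 V=109.674

span = t_max - t_min = 4.18 - 0.83 = 3.350
L(1,5) = 253, L_eff = 253/255 = 0.992157
t(1,5) = 4.18 - 3.350·0.992157 = 0.856
Σt over all 10·8 pixels = 340479/1700 ≈ 200.2817647
V = pitch²·Σt = 0.74²·340479/1700 = 109.674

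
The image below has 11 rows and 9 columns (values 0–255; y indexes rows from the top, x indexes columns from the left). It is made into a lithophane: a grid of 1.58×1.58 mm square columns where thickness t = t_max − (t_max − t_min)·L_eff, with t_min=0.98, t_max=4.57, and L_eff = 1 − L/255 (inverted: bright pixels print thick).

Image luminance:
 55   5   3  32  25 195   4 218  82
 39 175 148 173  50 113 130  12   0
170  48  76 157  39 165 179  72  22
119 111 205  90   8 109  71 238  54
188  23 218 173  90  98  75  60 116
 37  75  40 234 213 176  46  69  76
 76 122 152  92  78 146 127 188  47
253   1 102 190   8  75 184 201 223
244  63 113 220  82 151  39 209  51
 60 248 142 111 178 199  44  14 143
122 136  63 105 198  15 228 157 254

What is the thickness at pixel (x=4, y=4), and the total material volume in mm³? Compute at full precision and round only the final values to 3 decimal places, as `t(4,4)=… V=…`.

span = t_max - t_min = 4.57 - 0.98 = 3.590
L(4,4) = 90, L_eff = 1 - 90/255 = 0.647059 (inverted)
t(4,4) = 4.57 - 3.590·0.647059 = 2.247
Σt over all 11·9 pixels = 2171279/8500 ≈ 255.4445882
V = pitch²·Σt = 1.58²·2171279/8500 = 637.692

t(4,4)=2.247 V=637.692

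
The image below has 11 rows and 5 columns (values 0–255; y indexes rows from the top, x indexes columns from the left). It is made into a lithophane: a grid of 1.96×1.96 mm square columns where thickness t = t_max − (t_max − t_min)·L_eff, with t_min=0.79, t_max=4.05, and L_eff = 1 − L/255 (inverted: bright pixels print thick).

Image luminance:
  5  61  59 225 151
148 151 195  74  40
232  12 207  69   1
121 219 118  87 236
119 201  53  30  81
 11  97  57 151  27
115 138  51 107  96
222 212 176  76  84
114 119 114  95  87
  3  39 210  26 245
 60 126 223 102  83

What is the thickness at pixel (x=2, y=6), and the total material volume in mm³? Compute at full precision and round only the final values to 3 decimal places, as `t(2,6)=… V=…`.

t(2,6)=1.442 V=469.498

span = t_max - t_min = 4.05 - 0.79 = 3.260
L(2,6) = 51, L_eff = 1 - 51/255 = 0.800000 (inverted)
t(2,6) = 4.05 - 3.260·0.800000 = 1.442
Σt over all 11·5 pixels = 3116461/25500 ≈ 122.2141569
V = pitch²·Σt = 1.96²·3116461/25500 = 469.498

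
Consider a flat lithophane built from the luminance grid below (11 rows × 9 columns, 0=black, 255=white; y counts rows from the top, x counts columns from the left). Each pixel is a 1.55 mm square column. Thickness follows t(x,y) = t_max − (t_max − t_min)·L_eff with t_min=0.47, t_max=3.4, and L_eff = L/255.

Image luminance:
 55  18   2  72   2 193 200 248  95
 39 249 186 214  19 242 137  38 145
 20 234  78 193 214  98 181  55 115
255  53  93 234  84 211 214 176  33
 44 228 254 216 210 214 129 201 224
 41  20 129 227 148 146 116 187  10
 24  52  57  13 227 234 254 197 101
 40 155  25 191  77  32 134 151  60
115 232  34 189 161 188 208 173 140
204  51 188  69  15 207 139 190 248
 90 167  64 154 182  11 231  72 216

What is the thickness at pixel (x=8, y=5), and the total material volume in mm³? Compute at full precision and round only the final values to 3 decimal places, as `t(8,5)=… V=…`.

span = t_max - t_min = 3.4 - 0.47 = 2.930
L(8,5) = 10, L_eff = 10/255 = 0.039216
t(8,5) = 3.4 - 2.930·0.039216 = 3.285
Σt over all 11·9 pixels = 1552269/8500 ≈ 182.6198824
V = pitch²·Σt = 1.55²·1552269/8500 = 438.744

t(8,5)=3.285 V=438.744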